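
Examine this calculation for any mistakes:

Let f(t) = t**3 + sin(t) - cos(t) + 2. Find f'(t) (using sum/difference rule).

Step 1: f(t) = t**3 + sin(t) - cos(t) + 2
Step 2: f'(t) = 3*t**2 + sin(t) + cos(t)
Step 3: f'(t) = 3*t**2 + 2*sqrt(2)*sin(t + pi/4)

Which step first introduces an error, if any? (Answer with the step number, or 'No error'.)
Step 3

Step 3 is incorrect due to a wrong exponent.
The step shows: 3*t**2 + 2*sqrt(2)*sin(t + pi/4)
The correct value should be: 3*t**2 + sqrt(2)*sin(t + pi/4)

Explanation: The exponent 1/2 on 2 was incorrectly written as 3/2: the term sqrt(2)*sin(t + pi/4) was incorrectly written as 2*sqrt(2)*sin(t + pi/4)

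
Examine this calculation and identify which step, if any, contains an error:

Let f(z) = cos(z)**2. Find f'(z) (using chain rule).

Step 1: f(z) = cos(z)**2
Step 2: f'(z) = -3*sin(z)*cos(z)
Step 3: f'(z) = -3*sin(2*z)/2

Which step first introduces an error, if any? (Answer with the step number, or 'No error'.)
Step 2

Step 2 is incorrect due to a wrong coefficient.
The step shows: -3*sin(z)*cos(z)
The correct value should be: -2*sin(z)*cos(z)

Explanation: The coefficient -2 was incorrectly written as -3: the term -2*sin(z)*cos(z) was incorrectly written as -3*sin(z)*cos(z)
The later steps are derived from this incorrect expression, so the error originates in Step 2.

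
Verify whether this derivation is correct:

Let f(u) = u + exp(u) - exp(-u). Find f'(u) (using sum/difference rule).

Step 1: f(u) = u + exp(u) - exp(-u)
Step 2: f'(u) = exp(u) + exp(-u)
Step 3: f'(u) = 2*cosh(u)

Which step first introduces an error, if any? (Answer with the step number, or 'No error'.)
Step 2

Step 2 is incorrect due to a dropped term.
The step shows: exp(u) + exp(-u)
The correct value should be: exp(u) + 1 + exp(-u)

Explanation: A term was dropped: the term 1 was incorrectly omitted
The later steps are derived from this incorrect expression, so the error originates in Step 2.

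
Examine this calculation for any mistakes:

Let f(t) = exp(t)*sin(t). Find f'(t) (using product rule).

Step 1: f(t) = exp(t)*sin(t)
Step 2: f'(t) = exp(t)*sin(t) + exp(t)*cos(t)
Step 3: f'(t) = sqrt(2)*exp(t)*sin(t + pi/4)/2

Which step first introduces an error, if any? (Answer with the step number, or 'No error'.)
Step 3

Step 3 is incorrect due to a wrong exponent.
The step shows: sqrt(2)*exp(t)*sin(t + pi/4)/2
The correct value should be: sqrt(2)*exp(t)*sin(t + pi/4)

Explanation: The exponent 1/2 on 2 was incorrectly written as -1/2: the term sqrt(2)*exp(t)*sin(t + pi/4) was incorrectly written as sqrt(2)*exp(t)*sin(t + pi/4)/2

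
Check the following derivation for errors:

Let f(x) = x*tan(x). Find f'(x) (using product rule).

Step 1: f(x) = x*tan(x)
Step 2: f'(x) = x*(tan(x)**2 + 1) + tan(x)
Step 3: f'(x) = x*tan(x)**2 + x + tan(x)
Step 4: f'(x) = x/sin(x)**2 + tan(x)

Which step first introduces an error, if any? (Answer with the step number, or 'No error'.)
Step 4

Step 4 is incorrect due to a wrong trig function.
The step shows: x/sin(x)**2 + tan(x)
The correct value should be: x/cos(x)**2 + tan(x)

Explanation: cos(x) was incorrectly written as sin(x): the term x/cos(x)**2 was incorrectly written as x/sin(x)**2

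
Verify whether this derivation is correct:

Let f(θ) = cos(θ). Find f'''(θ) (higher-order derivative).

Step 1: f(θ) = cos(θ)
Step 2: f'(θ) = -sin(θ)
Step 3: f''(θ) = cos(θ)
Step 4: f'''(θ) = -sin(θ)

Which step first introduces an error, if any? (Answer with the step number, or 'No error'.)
Step 3

Step 3 is incorrect due to a sign flip.
The step shows: cos(θ)
The correct value should be: -cos(θ)

Explanation: The sign of the whole expression was flipped: the term -cos(θ) was incorrectly written as cos(θ)
The later steps are derived from this incorrect expression, so the error originates in Step 3.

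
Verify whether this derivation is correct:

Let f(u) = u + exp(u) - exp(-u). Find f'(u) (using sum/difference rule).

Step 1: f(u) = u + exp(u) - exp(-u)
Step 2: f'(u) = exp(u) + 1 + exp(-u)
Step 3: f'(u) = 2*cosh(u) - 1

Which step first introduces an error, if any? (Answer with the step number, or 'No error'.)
Step 3

Step 3 is incorrect due to a sign flip.
The step shows: 2*cosh(u) - 1
The correct value should be: 2*cosh(u) + 1

Explanation: The sign of one term was flipped: the term 1 was incorrectly written as -1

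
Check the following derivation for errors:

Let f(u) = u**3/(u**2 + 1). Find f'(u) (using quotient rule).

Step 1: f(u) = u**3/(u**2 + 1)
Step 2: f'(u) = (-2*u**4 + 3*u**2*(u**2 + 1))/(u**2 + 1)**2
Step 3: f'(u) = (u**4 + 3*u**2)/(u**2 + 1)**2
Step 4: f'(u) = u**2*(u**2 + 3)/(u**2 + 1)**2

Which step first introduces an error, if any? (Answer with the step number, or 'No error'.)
No error

All steps in this derivation are correct.
The final answer f'(u) = u**2*(u**2 + 3)/(u**2 + 1)**2 is valid.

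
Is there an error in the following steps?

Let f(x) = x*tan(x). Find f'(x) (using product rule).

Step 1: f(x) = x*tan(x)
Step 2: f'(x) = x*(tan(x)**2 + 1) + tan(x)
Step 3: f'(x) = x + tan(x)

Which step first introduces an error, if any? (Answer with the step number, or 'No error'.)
Step 3

Step 3 is incorrect due to a dropped term.
The step shows: x + tan(x)
The correct value should be: x*tan(x)**2 + x + tan(x)

Explanation: A term was dropped: the term x*tan(x)**2 was incorrectly omitted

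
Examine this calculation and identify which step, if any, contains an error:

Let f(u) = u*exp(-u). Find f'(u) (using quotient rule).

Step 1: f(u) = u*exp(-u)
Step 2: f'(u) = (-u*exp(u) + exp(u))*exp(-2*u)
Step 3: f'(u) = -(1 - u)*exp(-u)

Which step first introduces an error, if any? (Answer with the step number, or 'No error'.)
Step 3

Step 3 is incorrect due to a sign flip.
The step shows: -(1 - u)*exp(-u)
The correct value should be: (1 - u)*exp(-u)

Explanation: The sign of the whole expression was flipped: the term (1 - u)*exp(-u) was incorrectly written as -(1 - u)*exp(-u)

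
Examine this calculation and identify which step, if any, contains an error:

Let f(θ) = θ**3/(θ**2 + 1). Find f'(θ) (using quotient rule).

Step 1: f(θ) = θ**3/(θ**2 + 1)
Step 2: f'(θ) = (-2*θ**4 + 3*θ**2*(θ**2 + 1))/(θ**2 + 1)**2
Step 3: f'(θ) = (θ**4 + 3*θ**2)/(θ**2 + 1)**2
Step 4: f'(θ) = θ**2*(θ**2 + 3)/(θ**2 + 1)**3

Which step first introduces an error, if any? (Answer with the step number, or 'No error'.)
Step 4

Step 4 is incorrect due to a wrong exponent.
The step shows: θ**2*(θ**2 + 3)/(θ**2 + 1)**3
The correct value should be: θ**2*(θ**2 + 3)/(θ**2 + 1)**2

Explanation: The exponent -2 on θ**2 + 1 was incorrectly written as -3: the term θ**2*(θ**2 + 3)/(θ**2 + 1)**2 was incorrectly written as θ**2*(θ**2 + 3)/(θ**2 + 1)**3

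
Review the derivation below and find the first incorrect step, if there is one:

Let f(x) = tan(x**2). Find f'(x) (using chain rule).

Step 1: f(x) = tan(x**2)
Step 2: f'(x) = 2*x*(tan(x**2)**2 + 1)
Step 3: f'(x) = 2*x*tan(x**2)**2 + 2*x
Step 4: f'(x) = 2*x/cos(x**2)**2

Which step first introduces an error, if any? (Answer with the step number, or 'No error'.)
No error

All steps in this derivation are correct.
The final answer f'(x) = 2*x/cos(x**2)**2 is valid.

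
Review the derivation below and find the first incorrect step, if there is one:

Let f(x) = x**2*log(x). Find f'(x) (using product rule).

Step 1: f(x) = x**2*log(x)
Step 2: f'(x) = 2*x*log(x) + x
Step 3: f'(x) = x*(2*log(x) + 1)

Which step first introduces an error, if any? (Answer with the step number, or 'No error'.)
No error

All steps in this derivation are correct.
The final answer f'(x) = x*(2*log(x) + 1) is valid.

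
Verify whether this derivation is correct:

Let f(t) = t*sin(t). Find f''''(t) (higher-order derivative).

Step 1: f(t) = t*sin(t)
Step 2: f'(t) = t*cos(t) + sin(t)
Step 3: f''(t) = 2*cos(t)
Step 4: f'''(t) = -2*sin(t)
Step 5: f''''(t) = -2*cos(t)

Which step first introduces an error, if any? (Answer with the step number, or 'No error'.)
Step 3

Step 3 is incorrect due to a dropped term.
The step shows: 2*cos(t)
The correct value should be: -t*sin(t) + 2*cos(t)

Explanation: A term was dropped: the term -t*sin(t) was incorrectly omitted
The later steps are derived from this incorrect expression, so the error originates in Step 3.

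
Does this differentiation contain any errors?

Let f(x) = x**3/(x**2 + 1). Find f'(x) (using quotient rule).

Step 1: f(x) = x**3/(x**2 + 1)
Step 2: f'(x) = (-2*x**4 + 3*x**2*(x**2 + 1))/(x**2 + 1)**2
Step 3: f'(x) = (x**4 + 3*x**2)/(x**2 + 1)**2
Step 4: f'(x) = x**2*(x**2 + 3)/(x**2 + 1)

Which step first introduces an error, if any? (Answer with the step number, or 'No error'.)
Step 4

Step 4 is incorrect due to a wrong exponent.
The step shows: x**2*(x**2 + 3)/(x**2 + 1)
The correct value should be: x**2*(x**2 + 3)/(x**2 + 1)**2

Explanation: The exponent -2 on x**2 + 1 was incorrectly written as -1: the term x**2*(x**2 + 3)/(x**2 + 1)**2 was incorrectly written as x**2*(x**2 + 3)/(x**2 + 1)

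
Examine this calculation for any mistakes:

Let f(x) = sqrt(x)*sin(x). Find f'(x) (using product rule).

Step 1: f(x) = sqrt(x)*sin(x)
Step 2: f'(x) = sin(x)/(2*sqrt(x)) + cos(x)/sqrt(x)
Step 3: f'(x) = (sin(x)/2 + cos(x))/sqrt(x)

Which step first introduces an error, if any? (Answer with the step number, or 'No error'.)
Step 2

Step 2 is incorrect due to a wrong exponent.
The step shows: sin(x)/(2*sqrt(x)) + cos(x)/sqrt(x)
The correct value should be: sqrt(x)*cos(x) + sin(x)/(2*sqrt(x))

Explanation: The exponent 1/2 on x was incorrectly written as -1/2: the term sqrt(x)*cos(x) was incorrectly written as cos(x)/sqrt(x)
The later steps are derived from this incorrect expression, so the error originates in Step 2.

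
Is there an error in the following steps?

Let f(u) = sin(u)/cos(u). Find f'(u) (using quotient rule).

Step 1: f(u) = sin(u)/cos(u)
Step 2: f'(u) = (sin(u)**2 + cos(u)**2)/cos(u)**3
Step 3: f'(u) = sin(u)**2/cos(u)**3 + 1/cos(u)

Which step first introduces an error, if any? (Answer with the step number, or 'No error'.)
Step 2

Step 2 is incorrect due to a wrong exponent.
The step shows: (sin(u)**2 + cos(u)**2)/cos(u)**3
The correct value should be: (sin(u)**2 + cos(u)**2)/cos(u)**2

Explanation: The exponent -2 on cos(u) was incorrectly written as -3: the term (sin(u)**2 + cos(u)**2)/cos(u)**2 was incorrectly written as (sin(u)**2 + cos(u)**2)/cos(u)**3
The later steps are derived from this incorrect expression, so the error originates in Step 2.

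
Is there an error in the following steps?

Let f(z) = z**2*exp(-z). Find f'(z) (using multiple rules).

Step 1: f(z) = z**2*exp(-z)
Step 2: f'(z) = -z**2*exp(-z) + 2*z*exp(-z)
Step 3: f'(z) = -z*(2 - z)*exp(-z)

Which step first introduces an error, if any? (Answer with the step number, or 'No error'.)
Step 3

Step 3 is incorrect due to a sign flip.
The step shows: -z*(2 - z)*exp(-z)
The correct value should be: z*(2 - z)*exp(-z)

Explanation: The sign of the whole expression was flipped: the term z*(2 - z)*exp(-z) was incorrectly written as -z*(2 - z)*exp(-z)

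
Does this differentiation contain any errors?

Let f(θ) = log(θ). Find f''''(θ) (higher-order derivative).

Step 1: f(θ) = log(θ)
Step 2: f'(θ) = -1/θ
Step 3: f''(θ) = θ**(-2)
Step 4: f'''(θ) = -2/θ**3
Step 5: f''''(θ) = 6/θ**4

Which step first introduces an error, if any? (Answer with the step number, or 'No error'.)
Step 2

Step 2 is incorrect due to a sign flip.
The step shows: -1/θ
The correct value should be: 1/θ

Explanation: The sign of the whole expression was flipped: the term 1/θ was incorrectly written as -1/θ
The later steps are derived from this incorrect expression, so the error originates in Step 2.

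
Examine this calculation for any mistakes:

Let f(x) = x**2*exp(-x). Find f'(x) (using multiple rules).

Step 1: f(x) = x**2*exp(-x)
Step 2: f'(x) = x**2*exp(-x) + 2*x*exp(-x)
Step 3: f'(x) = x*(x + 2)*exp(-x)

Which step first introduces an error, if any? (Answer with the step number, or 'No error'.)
Step 2

Step 2 is incorrect due to a sign flip.
The step shows: x**2*exp(-x) + 2*x*exp(-x)
The correct value should be: -x**2*exp(-x) + 2*x*exp(-x)

Explanation: The sign of one term was flipped: the term -x**2*exp(-x) was incorrectly written as x**2*exp(-x)
The later steps are derived from this incorrect expression, so the error originates in Step 2.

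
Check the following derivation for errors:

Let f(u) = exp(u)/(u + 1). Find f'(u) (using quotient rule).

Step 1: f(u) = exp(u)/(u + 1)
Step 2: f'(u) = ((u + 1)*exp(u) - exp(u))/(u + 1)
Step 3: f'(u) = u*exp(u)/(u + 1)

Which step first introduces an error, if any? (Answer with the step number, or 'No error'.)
Step 2

Step 2 is incorrect due to a wrong exponent.
The step shows: ((u + 1)*exp(u) - exp(u))/(u + 1)
The correct value should be: ((u + 1)*exp(u) - exp(u))/(u + 1)**2

Explanation: The exponent -2 on u + 1 was incorrectly written as -1: the term ((u + 1)*exp(u) - exp(u))/(u + 1)**2 was incorrectly written as ((u + 1)*exp(u) - exp(u))/(u + 1)
The later steps are derived from this incorrect expression, so the error originates in Step 2.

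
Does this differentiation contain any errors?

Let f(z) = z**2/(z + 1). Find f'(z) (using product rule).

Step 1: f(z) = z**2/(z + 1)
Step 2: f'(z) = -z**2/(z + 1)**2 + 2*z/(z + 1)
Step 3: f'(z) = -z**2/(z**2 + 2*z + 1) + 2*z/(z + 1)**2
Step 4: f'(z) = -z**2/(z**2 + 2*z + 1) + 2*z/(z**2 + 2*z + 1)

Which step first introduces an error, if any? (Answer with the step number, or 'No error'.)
Step 3

Step 3 is incorrect due to a wrong exponent.
The step shows: -z**2/(z**2 + 2*z + 1) + 2*z/(z + 1)**2
The correct value should be: -z**2/(z**2 + 2*z + 1) + 2*z/(z + 1)

Explanation: The exponent -1 on z + 1 was incorrectly written as -2: the term 2*z/(z + 1) was incorrectly written as 2*z/(z + 1)**2
The later steps are derived from this incorrect expression, so the error originates in Step 3.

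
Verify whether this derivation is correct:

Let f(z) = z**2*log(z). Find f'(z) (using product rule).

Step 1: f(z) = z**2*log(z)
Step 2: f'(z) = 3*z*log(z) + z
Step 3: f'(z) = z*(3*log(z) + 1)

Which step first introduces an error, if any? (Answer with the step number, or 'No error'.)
Step 2

Step 2 is incorrect due to a wrong coefficient.
The step shows: 3*z*log(z) + z
The correct value should be: 2*z*log(z) + z

Explanation: The coefficient 2 was incorrectly written as 3: the term 2*z*log(z) was incorrectly written as 3*z*log(z)
The later steps are derived from this incorrect expression, so the error originates in Step 2.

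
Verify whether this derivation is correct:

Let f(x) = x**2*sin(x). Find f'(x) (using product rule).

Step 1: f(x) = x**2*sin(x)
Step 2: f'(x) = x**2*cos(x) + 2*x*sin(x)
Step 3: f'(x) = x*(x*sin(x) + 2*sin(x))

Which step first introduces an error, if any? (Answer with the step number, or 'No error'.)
Step 3

Step 3 is incorrect due to a wrong trig function.
The step shows: x*(x*sin(x) + 2*sin(x))
The correct value should be: x*(x*cos(x) + 2*sin(x))

Explanation: cos(x) was incorrectly written as sin(x): the term x*(x*cos(x) + 2*sin(x)) was incorrectly written as x*(x*sin(x) + 2*sin(x))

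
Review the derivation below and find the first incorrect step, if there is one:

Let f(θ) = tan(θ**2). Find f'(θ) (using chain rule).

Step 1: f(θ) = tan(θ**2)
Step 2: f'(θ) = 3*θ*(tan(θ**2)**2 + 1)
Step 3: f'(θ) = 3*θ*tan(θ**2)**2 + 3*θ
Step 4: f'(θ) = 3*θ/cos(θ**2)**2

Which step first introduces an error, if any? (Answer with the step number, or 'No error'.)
Step 2

Step 2 is incorrect due to a wrong coefficient.
The step shows: 3*θ*(tan(θ**2)**2 + 1)
The correct value should be: 2*θ*(tan(θ**2)**2 + 1)

Explanation: The coefficient 2 was incorrectly written as 3: the term 2*θ*(tan(θ**2)**2 + 1) was incorrectly written as 3*θ*(tan(θ**2)**2 + 1)
The later steps are derived from this incorrect expression, so the error originates in Step 2.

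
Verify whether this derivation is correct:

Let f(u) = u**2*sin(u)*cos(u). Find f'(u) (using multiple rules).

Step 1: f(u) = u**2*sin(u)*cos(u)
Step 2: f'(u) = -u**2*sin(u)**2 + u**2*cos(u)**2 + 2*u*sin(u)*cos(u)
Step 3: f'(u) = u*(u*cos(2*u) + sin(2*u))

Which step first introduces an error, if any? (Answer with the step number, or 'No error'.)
No error

All steps in this derivation are correct.
The final answer f'(u) = u*(u*cos(2*u) + sin(2*u)) is valid.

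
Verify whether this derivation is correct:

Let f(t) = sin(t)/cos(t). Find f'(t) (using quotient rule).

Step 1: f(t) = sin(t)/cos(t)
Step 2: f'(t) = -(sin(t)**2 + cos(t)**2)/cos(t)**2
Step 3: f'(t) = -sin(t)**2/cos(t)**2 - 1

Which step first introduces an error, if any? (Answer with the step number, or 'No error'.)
Step 2

Step 2 is incorrect due to a sign flip.
The step shows: -(sin(t)**2 + cos(t)**2)/cos(t)**2
The correct value should be: (sin(t)**2 + cos(t)**2)/cos(t)**2

Explanation: The sign of the whole expression was flipped: the term (sin(t)**2 + cos(t)**2)/cos(t)**2 was incorrectly written as -(sin(t)**2 + cos(t)**2)/cos(t)**2
The later steps are derived from this incorrect expression, so the error originates in Step 2.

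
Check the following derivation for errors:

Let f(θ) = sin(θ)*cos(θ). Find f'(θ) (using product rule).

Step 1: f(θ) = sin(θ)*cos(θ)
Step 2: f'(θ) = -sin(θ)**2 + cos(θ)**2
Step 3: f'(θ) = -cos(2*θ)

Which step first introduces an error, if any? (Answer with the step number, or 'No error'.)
Step 3

Step 3 is incorrect due to a sign flip.
The step shows: -cos(2*θ)
The correct value should be: cos(2*θ)

Explanation: The sign of the whole expression was flipped: the term cos(2*θ) was incorrectly written as -cos(2*θ)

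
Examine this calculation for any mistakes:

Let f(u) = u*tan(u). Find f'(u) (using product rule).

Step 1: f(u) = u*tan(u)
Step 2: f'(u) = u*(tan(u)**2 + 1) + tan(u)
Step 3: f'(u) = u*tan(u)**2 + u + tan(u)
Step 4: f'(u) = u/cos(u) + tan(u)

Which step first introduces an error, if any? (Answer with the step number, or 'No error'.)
Step 4

Step 4 is incorrect due to a wrong exponent.
The step shows: u/cos(u) + tan(u)
The correct value should be: u/cos(u)**2 + tan(u)

Explanation: The exponent -2 on cos(u) was incorrectly written as -1: the term u/cos(u)**2 was incorrectly written as u/cos(u)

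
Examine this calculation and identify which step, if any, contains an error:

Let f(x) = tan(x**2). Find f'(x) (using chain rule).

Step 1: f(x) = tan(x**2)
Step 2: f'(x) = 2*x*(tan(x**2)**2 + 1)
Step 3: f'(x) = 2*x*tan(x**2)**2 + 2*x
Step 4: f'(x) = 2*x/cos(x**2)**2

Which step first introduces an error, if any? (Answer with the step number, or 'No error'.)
No error

All steps in this derivation are correct.
The final answer f'(x) = 2*x/cos(x**2)**2 is valid.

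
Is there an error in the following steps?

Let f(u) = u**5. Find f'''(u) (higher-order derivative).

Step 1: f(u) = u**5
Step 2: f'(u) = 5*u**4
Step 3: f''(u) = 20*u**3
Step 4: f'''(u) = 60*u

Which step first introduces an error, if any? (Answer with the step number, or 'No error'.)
Step 4

Step 4 is incorrect due to a wrong exponent.
The step shows: 60*u
The correct value should be: 60*u**2

Explanation: The exponent 2 on u was incorrectly written as 1: the term 60*u**2 was incorrectly written as 60*u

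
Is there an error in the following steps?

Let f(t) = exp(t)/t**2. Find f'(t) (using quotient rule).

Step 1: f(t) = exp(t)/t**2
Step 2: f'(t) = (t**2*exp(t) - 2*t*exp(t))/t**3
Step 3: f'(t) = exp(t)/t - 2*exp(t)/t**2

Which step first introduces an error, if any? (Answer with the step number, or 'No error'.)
Step 2

Step 2 is incorrect due to a wrong exponent.
The step shows: (t**2*exp(t) - 2*t*exp(t))/t**3
The correct value should be: (t**2*exp(t) - 2*t*exp(t))/t**4

Explanation: The exponent -4 on t was incorrectly written as -3: the term (t**2*exp(t) - 2*t*exp(t))/t**4 was incorrectly written as (t**2*exp(t) - 2*t*exp(t))/t**3
The later steps are derived from this incorrect expression, so the error originates in Step 2.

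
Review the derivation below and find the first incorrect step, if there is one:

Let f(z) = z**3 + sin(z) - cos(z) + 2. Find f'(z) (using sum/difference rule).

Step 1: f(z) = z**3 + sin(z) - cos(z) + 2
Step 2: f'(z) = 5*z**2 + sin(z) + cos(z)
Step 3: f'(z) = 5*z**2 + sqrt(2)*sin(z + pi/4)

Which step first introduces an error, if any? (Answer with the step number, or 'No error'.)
Step 2

Step 2 is incorrect due to a wrong coefficient.
The step shows: 5*z**2 + sin(z) + cos(z)
The correct value should be: 3*z**2 + sin(z) + cos(z)

Explanation: The coefficient 3 was incorrectly written as 5: the term 3*z**2 was incorrectly written as 5*z**2
The later steps are derived from this incorrect expression, so the error originates in Step 2.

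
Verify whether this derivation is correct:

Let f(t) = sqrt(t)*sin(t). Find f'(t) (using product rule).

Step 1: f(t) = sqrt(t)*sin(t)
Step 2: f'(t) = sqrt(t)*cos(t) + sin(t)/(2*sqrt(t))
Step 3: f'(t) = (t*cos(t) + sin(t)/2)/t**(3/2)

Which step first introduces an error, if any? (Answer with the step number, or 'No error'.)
Step 3

Step 3 is incorrect due to a wrong exponent.
The step shows: (t*cos(t) + sin(t)/2)/t**(3/2)
The correct value should be: (t*cos(t) + sin(t)/2)/sqrt(t)

Explanation: The exponent -1/2 on t was incorrectly written as -3/2: the term (t*cos(t) + sin(t)/2)/sqrt(t) was incorrectly written as (t*cos(t) + sin(t)/2)/t**(3/2)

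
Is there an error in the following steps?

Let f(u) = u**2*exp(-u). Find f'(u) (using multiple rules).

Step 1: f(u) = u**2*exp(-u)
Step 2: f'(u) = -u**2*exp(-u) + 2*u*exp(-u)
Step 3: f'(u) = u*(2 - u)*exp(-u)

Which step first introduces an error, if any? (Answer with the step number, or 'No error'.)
No error

All steps in this derivation are correct.
The final answer f'(u) = u*(2 - u)*exp(-u) is valid.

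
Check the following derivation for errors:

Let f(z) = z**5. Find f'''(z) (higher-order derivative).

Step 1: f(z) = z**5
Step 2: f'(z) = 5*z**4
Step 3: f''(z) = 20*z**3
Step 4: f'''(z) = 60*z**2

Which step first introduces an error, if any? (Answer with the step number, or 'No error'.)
No error

All steps in this derivation are correct.
The final answer f'''(z) = 60*z**2 is valid.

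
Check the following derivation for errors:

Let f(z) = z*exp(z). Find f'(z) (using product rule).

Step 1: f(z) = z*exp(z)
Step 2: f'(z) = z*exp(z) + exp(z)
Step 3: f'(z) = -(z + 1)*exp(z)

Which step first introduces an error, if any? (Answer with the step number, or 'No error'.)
Step 3

Step 3 is incorrect due to a sign flip.
The step shows: -(z + 1)*exp(z)
The correct value should be: (z + 1)*exp(z)

Explanation: The sign of the whole expression was flipped: the term (z + 1)*exp(z) was incorrectly written as -(z + 1)*exp(z)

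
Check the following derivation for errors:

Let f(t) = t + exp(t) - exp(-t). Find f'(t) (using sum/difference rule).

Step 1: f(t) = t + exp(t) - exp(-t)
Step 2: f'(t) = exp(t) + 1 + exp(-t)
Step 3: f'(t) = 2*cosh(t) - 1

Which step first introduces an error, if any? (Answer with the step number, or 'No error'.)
Step 3

Step 3 is incorrect due to a sign flip.
The step shows: 2*cosh(t) - 1
The correct value should be: 2*cosh(t) + 1

Explanation: The sign of one term was flipped: the term 1 was incorrectly written as -1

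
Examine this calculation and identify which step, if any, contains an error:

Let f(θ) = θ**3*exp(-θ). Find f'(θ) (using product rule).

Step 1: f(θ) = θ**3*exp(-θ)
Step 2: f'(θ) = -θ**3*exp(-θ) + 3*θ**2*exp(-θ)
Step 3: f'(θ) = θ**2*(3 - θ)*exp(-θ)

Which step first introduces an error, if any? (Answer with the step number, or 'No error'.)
No error

All steps in this derivation are correct.
The final answer f'(θ) = θ**2*(3 - θ)*exp(-θ) is valid.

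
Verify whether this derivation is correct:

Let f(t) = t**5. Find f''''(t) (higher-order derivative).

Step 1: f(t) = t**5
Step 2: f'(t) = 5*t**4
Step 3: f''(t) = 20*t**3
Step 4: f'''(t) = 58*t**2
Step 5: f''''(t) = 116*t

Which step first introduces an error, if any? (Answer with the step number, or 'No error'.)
Step 4

Step 4 is incorrect due to a wrong coefficient.
The step shows: 58*t**2
The correct value should be: 60*t**2

Explanation: The coefficient 60 was incorrectly written as 58: the term 60*t**2 was incorrectly written as 58*t**2
The later steps are derived from this incorrect expression, so the error originates in Step 4.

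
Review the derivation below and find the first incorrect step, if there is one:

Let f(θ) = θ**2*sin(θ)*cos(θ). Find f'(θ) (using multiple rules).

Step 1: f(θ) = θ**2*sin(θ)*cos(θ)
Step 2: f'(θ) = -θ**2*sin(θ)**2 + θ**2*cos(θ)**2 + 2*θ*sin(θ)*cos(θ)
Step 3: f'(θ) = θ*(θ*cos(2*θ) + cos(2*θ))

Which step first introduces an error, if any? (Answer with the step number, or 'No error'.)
Step 3

Step 3 is incorrect due to a wrong trig function.
The step shows: θ*(θ*cos(2*θ) + cos(2*θ))
The correct value should be: θ*(θ*cos(2*θ) + sin(2*θ))

Explanation: sin(2*θ) was incorrectly written as cos(2*θ): the term θ*(θ*cos(2*θ) + sin(2*θ)) was incorrectly written as θ*(θ*cos(2*θ) + cos(2*θ))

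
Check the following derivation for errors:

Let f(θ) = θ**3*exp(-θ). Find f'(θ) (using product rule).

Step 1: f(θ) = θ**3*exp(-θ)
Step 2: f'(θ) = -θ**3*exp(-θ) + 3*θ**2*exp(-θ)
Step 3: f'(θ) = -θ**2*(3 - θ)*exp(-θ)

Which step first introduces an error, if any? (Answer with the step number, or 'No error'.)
Step 3

Step 3 is incorrect due to a sign flip.
The step shows: -θ**2*(3 - θ)*exp(-θ)
The correct value should be: θ**2*(3 - θ)*exp(-θ)

Explanation: The sign of the whole expression was flipped: the term θ**2*(3 - θ)*exp(-θ) was incorrectly written as -θ**2*(3 - θ)*exp(-θ)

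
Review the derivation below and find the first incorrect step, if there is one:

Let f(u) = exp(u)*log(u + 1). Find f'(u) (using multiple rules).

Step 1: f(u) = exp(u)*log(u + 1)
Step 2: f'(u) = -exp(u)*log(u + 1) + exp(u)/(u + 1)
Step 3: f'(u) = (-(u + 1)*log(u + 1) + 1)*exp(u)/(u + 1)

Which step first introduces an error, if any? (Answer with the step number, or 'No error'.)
Step 2

Step 2 is incorrect due to a sign flip.
The step shows: -exp(u)*log(u + 1) + exp(u)/(u + 1)
The correct value should be: exp(u)*log(u + 1) + exp(u)/(u + 1)

Explanation: The sign of one term was flipped: the term exp(u)*log(u + 1) was incorrectly written as -exp(u)*log(u + 1)
The later steps are derived from this incorrect expression, so the error originates in Step 2.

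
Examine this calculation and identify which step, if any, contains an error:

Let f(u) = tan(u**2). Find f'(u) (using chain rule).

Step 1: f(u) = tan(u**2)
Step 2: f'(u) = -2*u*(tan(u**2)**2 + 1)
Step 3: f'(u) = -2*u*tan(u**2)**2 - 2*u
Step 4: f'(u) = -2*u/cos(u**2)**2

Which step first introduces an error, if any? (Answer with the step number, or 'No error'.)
Step 2

Step 2 is incorrect due to a sign flip.
The step shows: -2*u*(tan(u**2)**2 + 1)
The correct value should be: 2*u*(tan(u**2)**2 + 1)

Explanation: The sign of the whole expression was flipped: the term 2*u*(tan(u**2)**2 + 1) was incorrectly written as -2*u*(tan(u**2)**2 + 1)
The later steps are derived from this incorrect expression, so the error originates in Step 2.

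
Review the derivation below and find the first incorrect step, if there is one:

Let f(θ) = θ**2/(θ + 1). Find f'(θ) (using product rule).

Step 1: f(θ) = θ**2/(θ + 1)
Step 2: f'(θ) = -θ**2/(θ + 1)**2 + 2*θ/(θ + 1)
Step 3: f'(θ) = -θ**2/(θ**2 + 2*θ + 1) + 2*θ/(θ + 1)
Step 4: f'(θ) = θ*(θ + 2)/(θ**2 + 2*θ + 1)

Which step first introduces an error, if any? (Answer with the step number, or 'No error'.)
No error

All steps in this derivation are correct.
The final answer f'(θ) = θ*(θ + 2)/(θ**2 + 2*θ + 1) is valid.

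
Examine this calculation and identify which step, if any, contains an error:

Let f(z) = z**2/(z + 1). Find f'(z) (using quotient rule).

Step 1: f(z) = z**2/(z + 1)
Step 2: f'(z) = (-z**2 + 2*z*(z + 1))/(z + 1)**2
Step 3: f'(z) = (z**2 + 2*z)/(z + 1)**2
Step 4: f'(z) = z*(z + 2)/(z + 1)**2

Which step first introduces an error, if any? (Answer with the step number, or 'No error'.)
No error

All steps in this derivation are correct.
The final answer f'(z) = z*(z + 2)/(z + 1)**2 is valid.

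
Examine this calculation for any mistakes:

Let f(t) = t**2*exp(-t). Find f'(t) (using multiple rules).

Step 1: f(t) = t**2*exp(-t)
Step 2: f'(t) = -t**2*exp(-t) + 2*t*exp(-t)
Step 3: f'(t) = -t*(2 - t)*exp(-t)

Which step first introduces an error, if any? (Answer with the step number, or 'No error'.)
Step 3

Step 3 is incorrect due to a sign flip.
The step shows: -t*(2 - t)*exp(-t)
The correct value should be: t*(2 - t)*exp(-t)

Explanation: The sign of the whole expression was flipped: the term t*(2 - t)*exp(-t) was incorrectly written as -t*(2 - t)*exp(-t)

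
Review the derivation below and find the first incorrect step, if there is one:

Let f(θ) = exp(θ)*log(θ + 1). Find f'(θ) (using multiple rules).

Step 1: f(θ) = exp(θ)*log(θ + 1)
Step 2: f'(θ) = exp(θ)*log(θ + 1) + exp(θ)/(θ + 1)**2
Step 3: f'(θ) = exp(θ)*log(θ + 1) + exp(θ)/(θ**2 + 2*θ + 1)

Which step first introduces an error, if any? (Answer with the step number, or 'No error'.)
Step 2

Step 2 is incorrect due to a wrong exponent.
The step shows: exp(θ)*log(θ + 1) + exp(θ)/(θ + 1)**2
The correct value should be: exp(θ)*log(θ + 1) + exp(θ)/(θ + 1)

Explanation: The exponent -1 on θ + 1 was incorrectly written as -2: the term exp(θ)/(θ + 1) was incorrectly written as exp(θ)/(θ + 1)**2
The later steps are derived from this incorrect expression, so the error originates in Step 2.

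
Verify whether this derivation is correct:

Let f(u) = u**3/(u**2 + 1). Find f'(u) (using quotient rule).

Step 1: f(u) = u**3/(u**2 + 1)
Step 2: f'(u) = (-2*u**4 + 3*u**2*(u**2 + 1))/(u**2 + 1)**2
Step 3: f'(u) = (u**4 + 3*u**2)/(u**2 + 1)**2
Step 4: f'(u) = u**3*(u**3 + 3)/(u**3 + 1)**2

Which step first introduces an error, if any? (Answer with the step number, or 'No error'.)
Step 4

Step 4 is incorrect due to a wrong exponent.
The step shows: u**3*(u**3 + 3)/(u**3 + 1)**2
The correct value should be: u**2*(u**2 + 3)/(u**2 + 1)**2

Explanation: The exponent 2 on u was incorrectly written as 3: the term u**2*(u**2 + 3)/(u**2 + 1)**2 was incorrectly written as u**3*(u**3 + 3)/(u**3 + 1)**2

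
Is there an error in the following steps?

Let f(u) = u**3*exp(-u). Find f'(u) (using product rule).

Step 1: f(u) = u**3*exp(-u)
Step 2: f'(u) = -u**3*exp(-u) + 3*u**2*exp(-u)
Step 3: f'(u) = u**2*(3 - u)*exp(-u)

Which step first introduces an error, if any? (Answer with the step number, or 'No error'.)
No error

All steps in this derivation are correct.
The final answer f'(u) = u**2*(3 - u)*exp(-u) is valid.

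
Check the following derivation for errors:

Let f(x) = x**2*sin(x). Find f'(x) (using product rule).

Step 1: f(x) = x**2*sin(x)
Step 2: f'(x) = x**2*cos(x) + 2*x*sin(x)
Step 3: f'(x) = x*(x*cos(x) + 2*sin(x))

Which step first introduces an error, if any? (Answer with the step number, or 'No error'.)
No error

All steps in this derivation are correct.
The final answer f'(x) = x*(x*cos(x) + 2*sin(x)) is valid.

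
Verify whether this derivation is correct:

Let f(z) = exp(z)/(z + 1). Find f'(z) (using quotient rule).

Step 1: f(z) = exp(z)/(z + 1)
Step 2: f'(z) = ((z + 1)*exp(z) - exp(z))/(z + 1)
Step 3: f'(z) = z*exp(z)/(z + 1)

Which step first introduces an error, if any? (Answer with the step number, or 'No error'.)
Step 2

Step 2 is incorrect due to a wrong exponent.
The step shows: ((z + 1)*exp(z) - exp(z))/(z + 1)
The correct value should be: ((z + 1)*exp(z) - exp(z))/(z + 1)**2

Explanation: The exponent -2 on z + 1 was incorrectly written as -1: the term ((z + 1)*exp(z) - exp(z))/(z + 1)**2 was incorrectly written as ((z + 1)*exp(z) - exp(z))/(z + 1)
The later steps are derived from this incorrect expression, so the error originates in Step 2.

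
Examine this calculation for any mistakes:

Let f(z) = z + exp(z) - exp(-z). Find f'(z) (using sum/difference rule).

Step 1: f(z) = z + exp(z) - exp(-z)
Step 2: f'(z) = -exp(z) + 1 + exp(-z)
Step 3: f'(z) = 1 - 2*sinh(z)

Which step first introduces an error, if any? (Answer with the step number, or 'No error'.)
Step 2

Step 2 is incorrect due to a sign flip.
The step shows: -exp(z) + 1 + exp(-z)
The correct value should be: exp(z) + 1 + exp(-z)

Explanation: The sign of one term was flipped: the term exp(z) was incorrectly written as -exp(z)
The later steps are derived from this incorrect expression, so the error originates in Step 2.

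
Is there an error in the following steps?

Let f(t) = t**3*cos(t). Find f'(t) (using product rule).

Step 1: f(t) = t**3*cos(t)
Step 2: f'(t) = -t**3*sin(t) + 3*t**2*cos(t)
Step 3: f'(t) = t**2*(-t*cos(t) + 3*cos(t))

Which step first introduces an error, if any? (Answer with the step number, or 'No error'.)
Step 3

Step 3 is incorrect due to a wrong trig function.
The step shows: t**2*(-t*cos(t) + 3*cos(t))
The correct value should be: t**2*(-t*sin(t) + 3*cos(t))

Explanation: sin(t) was incorrectly written as cos(t): the term t**2*(-t*sin(t) + 3*cos(t)) was incorrectly written as t**2*(-t*cos(t) + 3*cos(t))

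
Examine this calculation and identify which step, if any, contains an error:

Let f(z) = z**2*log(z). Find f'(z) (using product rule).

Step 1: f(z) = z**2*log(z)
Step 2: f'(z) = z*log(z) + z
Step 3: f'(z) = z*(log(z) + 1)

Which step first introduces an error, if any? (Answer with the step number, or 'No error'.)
Step 2

Step 2 is incorrect due to a wrong coefficient.
The step shows: z*log(z) + z
The correct value should be: 2*z*log(z) + z

Explanation: The coefficient 2 was incorrectly written as 1: the term 2*z*log(z) was incorrectly written as z*log(z)
The later steps are derived from this incorrect expression, so the error originates in Step 2.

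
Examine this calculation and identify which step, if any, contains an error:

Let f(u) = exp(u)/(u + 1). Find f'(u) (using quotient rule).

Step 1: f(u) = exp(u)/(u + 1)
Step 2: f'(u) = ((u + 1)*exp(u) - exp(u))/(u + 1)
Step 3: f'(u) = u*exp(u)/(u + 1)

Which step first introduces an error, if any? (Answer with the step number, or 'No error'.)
Step 2

Step 2 is incorrect due to a wrong exponent.
The step shows: ((u + 1)*exp(u) - exp(u))/(u + 1)
The correct value should be: ((u + 1)*exp(u) - exp(u))/(u + 1)**2

Explanation: The exponent -2 on u + 1 was incorrectly written as -1: the term ((u + 1)*exp(u) - exp(u))/(u + 1)**2 was incorrectly written as ((u + 1)*exp(u) - exp(u))/(u + 1)
The later steps are derived from this incorrect expression, so the error originates in Step 2.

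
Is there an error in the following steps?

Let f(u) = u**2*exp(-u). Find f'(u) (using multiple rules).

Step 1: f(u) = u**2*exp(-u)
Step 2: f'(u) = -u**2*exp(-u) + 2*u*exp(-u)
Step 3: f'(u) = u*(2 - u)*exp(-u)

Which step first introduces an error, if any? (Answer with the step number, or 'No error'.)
No error

All steps in this derivation are correct.
The final answer f'(u) = u*(2 - u)*exp(-u) is valid.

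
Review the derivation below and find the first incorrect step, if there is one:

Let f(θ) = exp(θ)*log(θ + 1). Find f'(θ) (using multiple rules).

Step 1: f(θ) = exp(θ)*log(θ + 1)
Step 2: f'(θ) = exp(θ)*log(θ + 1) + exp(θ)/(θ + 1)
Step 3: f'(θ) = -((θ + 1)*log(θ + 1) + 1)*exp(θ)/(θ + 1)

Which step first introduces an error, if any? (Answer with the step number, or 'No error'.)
Step 3

Step 3 is incorrect due to a sign flip.
The step shows: -((θ + 1)*log(θ + 1) + 1)*exp(θ)/(θ + 1)
The correct value should be: ((θ + 1)*log(θ + 1) + 1)*exp(θ)/(θ + 1)

Explanation: The sign of the whole expression was flipped: the term ((θ + 1)*log(θ + 1) + 1)*exp(θ)/(θ + 1) was incorrectly written as -((θ + 1)*log(θ + 1) + 1)*exp(θ)/(θ + 1)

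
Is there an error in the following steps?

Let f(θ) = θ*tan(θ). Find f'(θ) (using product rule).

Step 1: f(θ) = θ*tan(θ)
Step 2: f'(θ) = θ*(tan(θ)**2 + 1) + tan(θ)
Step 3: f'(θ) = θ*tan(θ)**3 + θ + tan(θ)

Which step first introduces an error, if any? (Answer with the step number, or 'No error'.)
Step 3

Step 3 is incorrect due to a wrong exponent.
The step shows: θ*tan(θ)**3 + θ + tan(θ)
The correct value should be: θ*tan(θ)**2 + θ + tan(θ)

Explanation: The exponent 2 on tan(θ) was incorrectly written as 3: the term θ*tan(θ)**2 was incorrectly written as θ*tan(θ)**3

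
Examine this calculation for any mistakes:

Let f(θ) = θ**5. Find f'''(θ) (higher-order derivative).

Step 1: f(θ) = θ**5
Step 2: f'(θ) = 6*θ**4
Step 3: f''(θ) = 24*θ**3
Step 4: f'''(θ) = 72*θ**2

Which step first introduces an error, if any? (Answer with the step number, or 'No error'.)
Step 2

Step 2 is incorrect due to a wrong coefficient.
The step shows: 6*θ**4
The correct value should be: 5*θ**4

Explanation: The coefficient 5 was incorrectly written as 6: the term 5*θ**4 was incorrectly written as 6*θ**4
The later steps are derived from this incorrect expression, so the error originates in Step 2.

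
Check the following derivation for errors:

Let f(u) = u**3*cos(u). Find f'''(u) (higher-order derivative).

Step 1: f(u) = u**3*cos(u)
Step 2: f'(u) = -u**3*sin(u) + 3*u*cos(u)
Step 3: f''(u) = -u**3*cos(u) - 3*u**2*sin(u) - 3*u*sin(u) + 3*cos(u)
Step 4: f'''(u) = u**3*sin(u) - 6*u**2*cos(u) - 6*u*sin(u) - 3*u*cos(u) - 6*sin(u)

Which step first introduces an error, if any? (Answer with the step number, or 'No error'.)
Step 2

Step 2 is incorrect due to a wrong exponent.
The step shows: -u**3*sin(u) + 3*u*cos(u)
The correct value should be: -u**3*sin(u) + 3*u**2*cos(u)

Explanation: The exponent 2 on u was incorrectly written as 1: the term 3*u**2*cos(u) was incorrectly written as 3*u*cos(u)
The later steps are derived from this incorrect expression, so the error originates in Step 2.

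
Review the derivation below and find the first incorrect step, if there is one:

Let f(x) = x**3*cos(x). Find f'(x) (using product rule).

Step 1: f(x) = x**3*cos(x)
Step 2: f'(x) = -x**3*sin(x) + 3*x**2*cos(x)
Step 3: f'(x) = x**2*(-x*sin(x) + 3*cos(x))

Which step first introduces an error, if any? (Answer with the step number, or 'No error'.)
No error

All steps in this derivation are correct.
The final answer f'(x) = x**2*(-x*sin(x) + 3*cos(x)) is valid.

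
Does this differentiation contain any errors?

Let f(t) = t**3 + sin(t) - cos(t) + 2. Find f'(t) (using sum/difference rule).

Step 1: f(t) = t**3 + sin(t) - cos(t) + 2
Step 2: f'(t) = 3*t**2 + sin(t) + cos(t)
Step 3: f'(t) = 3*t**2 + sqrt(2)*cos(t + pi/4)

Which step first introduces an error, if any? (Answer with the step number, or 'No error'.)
Step 3

Step 3 is incorrect due to a wrong trig function.
The step shows: 3*t**2 + sqrt(2)*cos(t + pi/4)
The correct value should be: 3*t**2 + sqrt(2)*sin(t + pi/4)

Explanation: sin(t + pi/4) was incorrectly written as cos(t + pi/4): the term sqrt(2)*sin(t + pi/4) was incorrectly written as sqrt(2)*cos(t + pi/4)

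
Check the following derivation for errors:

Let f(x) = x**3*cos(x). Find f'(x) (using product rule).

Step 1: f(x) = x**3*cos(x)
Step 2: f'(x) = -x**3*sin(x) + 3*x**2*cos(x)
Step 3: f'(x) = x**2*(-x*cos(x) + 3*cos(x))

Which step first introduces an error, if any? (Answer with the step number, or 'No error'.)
Step 3

Step 3 is incorrect due to a wrong trig function.
The step shows: x**2*(-x*cos(x) + 3*cos(x))
The correct value should be: x**2*(-x*sin(x) + 3*cos(x))

Explanation: sin(x) was incorrectly written as cos(x): the term x**2*(-x*sin(x) + 3*cos(x)) was incorrectly written as x**2*(-x*cos(x) + 3*cos(x))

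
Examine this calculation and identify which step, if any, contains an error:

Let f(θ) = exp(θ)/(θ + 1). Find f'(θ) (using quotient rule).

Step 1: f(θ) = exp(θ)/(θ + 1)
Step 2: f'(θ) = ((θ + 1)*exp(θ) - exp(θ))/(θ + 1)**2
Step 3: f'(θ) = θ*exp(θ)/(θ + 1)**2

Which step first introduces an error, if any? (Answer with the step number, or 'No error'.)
No error

All steps in this derivation are correct.
The final answer f'(θ) = θ*exp(θ)/(θ + 1)**2 is valid.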